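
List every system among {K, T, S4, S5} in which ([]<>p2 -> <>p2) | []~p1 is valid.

T, S4, S5

K-tableau for the negation ~(([]<>p2 -> <>p2) | []~p1):
1. ~(([]<>p2 -> <>p2) | []~p1), u
2. ~([]<>p2 -> <>p2), u
3. ~[]~p1, u
4. []<>p2, u
5. ~<>p2, u
6. p1, v
7. <>p2, v
8. ~p2, v
9. p2, w
Accessibility: uRv, vRw
Complete open branch: countermodel on a K-frame, so not valid in K.
T-tableau for the negation ~(([]<>p2 -> <>p2) | []~p1):
1. ~(([]<>p2 -> <>p2) | []~p1), u
2. ~([]<>p2 -> <>p2), u
3. ~[]~p1, u
4. []<>p2, u
5. ~<>p2, u
6. <>p2, u
7. ~p2, u
8. p1, v
9. <>p2, v
10. ~p2, v
11. p2, w
12. <>p2, w
13. ~p2, w
Accessibility: uRu, uRv, uRw, vRv, wRw
Branch closes: p2 and ~p2 both at w.
Every branch closes (one shown): valid in T, hence also in S4, S5 (every theorem of T is a theorem of S4 and S5).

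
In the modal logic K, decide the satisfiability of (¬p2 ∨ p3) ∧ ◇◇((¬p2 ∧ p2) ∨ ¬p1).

Satisfiable

1. (¬p2 ∨ p3) ∧ ◇◇((¬p2 ∧ p2) ∨ ¬p1), u
2. ¬p2 ∨ p3, u
3. ◇◇((¬p2 ∧ p2) ∨ ¬p1), u
4. p3, u
5. ◇((¬p2 ∧ p2) ∨ ¬p1), v
6. (¬p2 ∧ p2) ∨ ¬p1, w
7. ¬p1, w
Accessibility: uRv, vRw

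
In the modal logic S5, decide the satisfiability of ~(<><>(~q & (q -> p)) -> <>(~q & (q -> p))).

Unsatisfiable (every branch closes)

1. ~(<><>(~q & (q -> p)) -> <>(~q & (q -> p))), u
2. <><>(~q & (q -> p)), u
3. ~<>(~q & (q -> p)), u
4. ~(~q & (q -> p)), u
5. ~(q -> p), u
6. q, u
7. ~p, u
8. <>(~q & (q -> p)), v
9. ~(~q & (q -> p)), v
10. ~(q -> p), v
11. q, v
12. ~p, v
13. ~q & (q -> p), w
14. ~q, w
15. q -> p, w
16. ~(~q & (q -> p)), w
17. p, w
18. ~(q -> p), w
19. q, w
20. ~p, w
Accessibility: uRu, uRv, uRw, vRu, vRv, vRw, wRu, wRv, wRw
Branch closes: q and ~q both at w.
Every branch closes; the branch above is one of them.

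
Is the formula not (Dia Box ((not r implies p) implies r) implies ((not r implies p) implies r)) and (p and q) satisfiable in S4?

1. not (Dia Box ((not r implies p) implies r) implies ((not r implies p) implies r)) and (p and q), w0
2. not (Dia Box ((not r implies p) implies r) implies ((not r implies p) implies r)), w0
3. p and q, w0
4. Dia Box ((not r implies p) implies r), w0
5. not ((not r implies p) implies r), w0
6. p, w0
7. q, w0
8. not r implies p, w0
9. not r, w0
10. Box ((not r implies p) implies r), w1
11. (not r implies p) implies r, w1
12. r, w1
Accessibility: w0Rw0, w0Rw1, w1Rw1

Yes, satisfiable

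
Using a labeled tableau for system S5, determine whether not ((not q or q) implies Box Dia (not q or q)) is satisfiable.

1. not ((not q or q) implies Box Dia (not q or q)), u
2. not q or q, u
3. not Box Dia (not q or q), u
4. q, u
5. not Dia (not q or q), v
6. not (not q or q), u
7. not q, u
Accessibility: uRu, uRv, vRu, vRv
Branch closes: q and not q both at u.
All branches of the tableau close; one closing branch shown above.

No, unsatisfiable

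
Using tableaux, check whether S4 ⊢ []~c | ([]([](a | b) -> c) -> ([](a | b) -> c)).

Yes, valid

Tableau for the negation ~([]~c | ([]([](a | b) -> c) -> ([](a | b) -> c))):
1. ~([]~c | ([]([](a | b) -> c) -> ([](a | b) -> c))), 0
2. ~[]~c, 0
3. ~([]([](a | b) -> c) -> ([](a | b) -> c)), 0
4. []([](a | b) -> c), 0
5. ~([](a | b) -> c), 0
6. [](a | b), 0
7. ~c, 0
8. [](a | b) -> c, 0
9. a | b, 0
10. ~[](a | b), 0
11. b, 0
12. c, 1
13. [](a | b) -> c, 1
14. a | b, 1
15. b, 1
16. ~(a | b), 2
17. ~a, 2
18. ~b, 2
19. [](a | b) -> c, 2
20. a | b, 2
21. c, 2
22. b, 2
Accessibility: 0R0, 0R1, 0R2, 1R1, 2R2
Branch closes: b and ~b both at 2.
All branches of the negation close; one closing branch shown above.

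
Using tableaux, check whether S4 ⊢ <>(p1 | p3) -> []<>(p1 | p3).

Tableau for the negation ~(<>(p1 | p3) -> []<>(p1 | p3)):
1. ~(<>(p1 | p3) -> []<>(p1 | p3)), u
2. <>(p1 | p3), u
3. ~[]<>(p1 | p3), u
4. p1 | p3, v
5. p3, v
6. ~<>(p1 | p3), w
7. ~(p1 | p3), w
8. ~p1, w
9. ~p3, w
Accessibility: uRu, uRv, uRw, vRv, wRw
The negation has an open branch (countermodel exists).

Invalid (countermodel exists)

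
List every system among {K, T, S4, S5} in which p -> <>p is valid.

T-tableau for the negation ~(p -> <>p):
1. ~(p -> <>p), w0
2. p, w0
3. ~<>p, w0
4. ~p, w0
Accessibility: w0Rw0
Branch closes: p and ~p both at w0.
Every branch closes (one shown): valid in T, hence also in S4, S5 (every theorem of T is a theorem of S4 and S5).
K-tableau for the negation ~(p -> <>p):
1. ~(p -> <>p), w0
2. p, w0
3. ~<>p, w0
Complete open branch: countermodel on a K-frame, so not valid in K.

T, S4, S5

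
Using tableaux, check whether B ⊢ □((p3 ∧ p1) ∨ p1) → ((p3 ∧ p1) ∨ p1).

Valid in B

Tableau for the negation ¬(□((p3 ∧ p1) ∨ p1) → ((p3 ∧ p1) ∨ p1)):
1. ¬(□((p3 ∧ p1) ∨ p1) → ((p3 ∧ p1) ∨ p1)), u
2. □((p3 ∧ p1) ∨ p1), u
3. ¬((p3 ∧ p1) ∨ p1), u
4. ¬(p3 ∧ p1), u
5. ¬p1, u
6. (p3 ∧ p1) ∨ p1, u
7. p3 ∧ p1, u
8. p3, u
9. p1, u
Accessibility: uRu
Branch closes: p1 and ¬p1 both at u.
All branches of the negation close; one closing branch shown above.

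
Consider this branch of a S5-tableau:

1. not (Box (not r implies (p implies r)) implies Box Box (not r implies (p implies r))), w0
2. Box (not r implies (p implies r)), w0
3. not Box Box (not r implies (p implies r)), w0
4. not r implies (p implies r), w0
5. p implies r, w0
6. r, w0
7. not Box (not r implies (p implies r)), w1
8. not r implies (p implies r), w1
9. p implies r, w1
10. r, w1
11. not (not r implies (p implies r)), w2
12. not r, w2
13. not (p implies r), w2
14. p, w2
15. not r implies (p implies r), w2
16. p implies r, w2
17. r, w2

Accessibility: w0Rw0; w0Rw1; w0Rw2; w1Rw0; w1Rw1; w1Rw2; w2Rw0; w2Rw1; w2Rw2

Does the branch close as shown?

Both r and not r appear at w2.

Yes, closed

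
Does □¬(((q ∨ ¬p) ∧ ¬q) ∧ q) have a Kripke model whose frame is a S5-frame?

1. □¬(((q ∨ ¬p) ∧ ¬q) ∧ q), 0
2. ¬(((q ∨ ¬p) ∧ ¬q) ∧ q), 0
3. ¬q, 0
Accessibility: 0R0

Satisfiable (open branch found)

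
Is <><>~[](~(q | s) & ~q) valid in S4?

No, not valid

Tableau for the negation ~<><>~[](~(q | s) & ~q):
1. ~<><>~[](~(q | s) & ~q), u
2. ~<>~[](~(q | s) & ~q), u   [~<>-rule on 1 via uRu]
3. [](~(q | s) & ~q), u   [~<>-rule on 2 via uRu]
4. ~(q | s) & ~q, u   [[]-rule on 3 via uRu]
5. ~(q | s), u   [&-rule on 4]
6. ~q, u   [&-rule on 4]
7. ~s, u   [~|-rule on 5]
Accessibility: uRu
The negation has an open branch (countermodel exists).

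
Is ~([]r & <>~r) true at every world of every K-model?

Valid

Tableau for the negation []r & <>~r:
1. []r & <>~r, u
2. []r, u
3. <>~r, u
4. ~r, v
5. r, v
Accessibility: uRv
Branch closes: r and ~r both at v.
Every branch of the negation's tableau closes; the branch above is one of them.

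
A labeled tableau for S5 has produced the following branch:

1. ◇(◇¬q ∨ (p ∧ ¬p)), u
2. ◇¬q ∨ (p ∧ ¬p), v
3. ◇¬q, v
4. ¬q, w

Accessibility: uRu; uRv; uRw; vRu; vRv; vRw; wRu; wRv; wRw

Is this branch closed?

No atom appears with both signs at the same world.

No, open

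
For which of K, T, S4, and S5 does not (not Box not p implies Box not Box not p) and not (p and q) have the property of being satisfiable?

K, T, S4

S5-tableau for the formula:
1. not (not Box not p implies Box not Box not p) and not (p and q), w0
2. not (not Box not p implies Box not Box not p), w0
3. not (p and q), w0
4. not Box not p, w0
5. not Box not Box not p, w0
6. not q, w0
7. p, w1
8. Box not p, w2
9. not p, w0
10. not p, w1
Accessibility: w0Rw0, w0Rw1, w0Rw2, w1Rw0, w1Rw1, w1Rw2, w2Rw0, w2Rw1, w2Rw2
Branch closes: p and not p both at w1.
Every branch closes (one shown): unsatisfiable in S5.
S4-tableau for the formula:
1. not (not Box not p implies Box not Box not p) and not (p and q), w0
2. not (not Box not p implies Box not Box not p), w0
3. not (p and q), w0
4. not Box not p, w0
5. not Box not Box not p, w0
6. not q, w0
7. p, w1
8. Box not p, w2
9. not p, w2
Accessibility: w0Rw0, w0Rw1, w0Rw2, w1Rw1, w2Rw2
Complete open branch: satisfiable in S4, hence also in K, T (this S4-model is also a K-model and a T-model).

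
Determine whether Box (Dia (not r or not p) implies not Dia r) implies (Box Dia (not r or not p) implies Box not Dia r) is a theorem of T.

Valid

Tableau for the negation not (Box (Dia (not r or not p) implies not Dia r) implies (Box Dia (not r or not p) implies Box not Dia r)):
1. not (Box (Dia (not r or not p) implies not Dia r) implies (Box Dia (not r or not p) implies Box not Dia r)), u
2. Box (Dia (not r or not p) implies not Dia r), u   [neg-implies-rule on 1]
3. not (Box Dia (not r or not p) implies Box not Dia r), u   [neg-implies-rule on 1]
4. Box Dia (not r or not p), u   [neg-implies-rule on 3]
5. not Box not Dia r, u   [neg-implies-rule on 3]
6. Dia (not r or not p) implies not Dia r, u   [Box-rule on 2 via uRu]
7. Dia (not r or not p), u   [Box-rule on 4 via uRu]
8. not Dia r, u   [implies-rule on 6 (branches; this branch)]
9. not r, u   [neg-Dia-rule on 8 via uRu]
10. Dia r, v   [neg-Box-rule on 5: fresh world v, uRv]
11. Dia (not r or not p) implies not Dia r, v   [Box-rule on 2 via uRv]
12. Dia (not r or not p), v   [Box-rule on 4 via uRv]
13. not r, v   [neg-Dia-rule on 8 via uRv]
14. not Dia r, v   [implies-rule on 11 (branches; this branch)]
15. not r or not p, w   [Dia-rule on 7: fresh world w, uRw]
16. Dia (not r or not p) implies not Dia r, w   [Box-rule on 2 via uRw]
17. Dia (not r or not p), w   [Box-rule on 4 via uRw]
18. not r, w   [neg-Dia-rule on 8 via uRw]
19. not p, w   [or-rule on 15 (branches; this branch)]
20. not Dia r, w   [implies-rule on 16 (branches; this branch)]
21. r, x   [Dia-rule on 10: fresh world x, vRx]
22. not r, x   [neg-Dia-rule on 14 via vRx]
Accessibility: uRu, uRv, uRw, vRv, vRx, wRw, xRx
Branch closes: r and not r both at x.
All branches of the negation close; one closing branch shown above.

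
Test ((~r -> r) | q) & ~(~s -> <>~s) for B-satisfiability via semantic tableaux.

1. ((~r -> r) | q) & ~(~s -> <>~s), 0
2. (~r -> r) | q, 0
3. ~(~s -> <>~s), 0
4. ~s, 0
5. ~<>~s, 0
6. s, 0
Accessibility: 0R0
Branch closes: s and ~s both at 0.
Every branch closes; the branch above is one of them.

No, unsatisfiable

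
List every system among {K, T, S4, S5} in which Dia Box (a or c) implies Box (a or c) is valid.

S5

S4-tableau for the negation not (Dia Box (a or c) implies Box (a or c)):
1. not (Dia Box (a or c) implies Box (a or c)), w0
2. Dia Box (a or c), w0
3. not Box (a or c), w0
4. Box (a or c), w1
5. a or c, w1
6. c, w1
7. not (a or c), w2
8. not a, w2
9. not c, w2
Accessibility: w0Rw0, w0Rw1, w0Rw2, w1Rw1, w2Rw2
Complete open branch: countermodel on an S4-frame, so not valid in S4, nor in K, T (the same frame is also a K-frame and a T-frame).
S5-tableau for the negation not (Dia Box (a or c) implies Box (a or c)):
1. not (Dia Box (a or c) implies Box (a or c)), w0
2. Dia Box (a or c), w0
3. not Box (a or c), w0
4. Box (a or c), w1
5. a or c, w0
6. a or c, w1
7. c, w0
8. c, w1
9. not (a or c), w2
10. not a, w2
11. not c, w2
12. a or c, w2
13. c, w2
Accessibility: w0Rw0, w0Rw1, w0Rw2, w1Rw0, w1Rw1, w1Rw2, w2Rw0, w2Rw1, w2Rw2
Branch closes: c and not c both at w2.
Every branch closes (one shown): valid in S5.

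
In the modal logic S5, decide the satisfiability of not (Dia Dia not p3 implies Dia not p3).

1. not (Dia Dia not p3 implies Dia not p3), w0
2. Dia Dia not p3, w0
3. not Dia not p3, w0
4. p3, w0
5. Dia not p3, w1
6. p3, w1
7. not p3, w2
8. p3, w2
Accessibility: w0Rw0, w0Rw1, w0Rw2, w1Rw0, w1Rw1, w1Rw2, w2Rw0, w2Rw1, w2Rw2
Branch closes: p3 and not p3 both at w2.
All branches of the tableau close; one closing branch shown above.

Unsatisfiable (every branch closes)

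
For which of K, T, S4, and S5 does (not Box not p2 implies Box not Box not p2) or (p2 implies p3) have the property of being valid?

S5-tableau for the negation not ((not Box not p2 implies Box not Box not p2) or (p2 implies p3)):
1. not ((not Box not p2 implies Box not Box not p2) or (p2 implies p3)), w0
2. not (not Box not p2 implies Box not Box not p2), w0   [neg-or-rule on 1]
3. not (p2 implies p3), w0   [neg-or-rule on 1]
4. not Box not p2, w0   [neg-implies-rule on 2]
5. not Box not Box not p2, w0   [neg-implies-rule on 2]
6. p2, w0   [neg-implies-rule on 3]
7. not p3, w0   [neg-implies-rule on 3]
8. p2, w1   [neg-Box-rule on 4: fresh world w1, w0Rw1]
9. Box not p2, w2   [neg-Box-rule on 5: fresh world w2, w0Rw2]
10. not p2, w0   [Box-rule on 9 via w2Rw0]
Accessibility: w0Rw0, w0Rw1, w0Rw2, w1Rw0, w1Rw1, w1Rw2, w2Rw0, w2Rw1, w2Rw2
Branch closes: p2 and not p2 both at w0.
Every branch closes (one shown): valid in S5.
S4-tableau for the negation not ((not Box not p2 implies Box not Box not p2) or (p2 implies p3)):
1. not ((not Box not p2 implies Box not Box not p2) or (p2 implies p3)), w0
2. not (not Box not p2 implies Box not Box not p2), w0   [neg-or-rule on 1]
3. not (p2 implies p3), w0   [neg-or-rule on 1]
4. not Box not p2, w0   [neg-implies-rule on 2]
5. not Box not Box not p2, w0   [neg-implies-rule on 2]
6. p2, w0   [neg-implies-rule on 3]
7. not p3, w0   [neg-implies-rule on 3]
8. p2, w1   [neg-Box-rule on 4: fresh world w1, w0Rw1]
9. Box not p2, w2   [neg-Box-rule on 5: fresh world w2, w0Rw2]
10. not p2, w2   [Box-rule on 9 via w2Rw2]
Accessibility: w0Rw0, w0Rw1, w0Rw2, w1Rw1, w2Rw2
Complete open branch: countermodel on an S4-frame, so not valid in S4, nor in K, T (the same frame is also a K-frame and a T-frame).

S5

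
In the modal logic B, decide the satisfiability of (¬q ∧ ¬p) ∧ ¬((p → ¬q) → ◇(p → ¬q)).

1. (¬q ∧ ¬p) ∧ ¬((p → ¬q) → ◇(p → ¬q)), u
2. ¬q ∧ ¬p, u
3. ¬((p → ¬q) → ◇(p → ¬q)), u
4. ¬q, u
5. ¬p, u
6. p → ¬q, u
7. ¬◇(p → ¬q), u
8. ¬(p → ¬q), u
9. p, u
10. q, u
Accessibility: uRu
Branch closes: p and ¬p both at u.
Every branch closes; the branch above is one of them.

Unsatisfiable (every branch closes)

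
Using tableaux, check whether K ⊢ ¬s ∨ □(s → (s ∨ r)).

Valid

Tableau for the negation ¬(¬s ∨ □(s → (s ∨ r))):
1. ¬(¬s ∨ □(s → (s ∨ r))), 0
2. s, 0
3. ¬□(s → (s ∨ r)), 0
4. ¬(s → (s ∨ r)), 1
5. s, 1
6. ¬(s ∨ r), 1
7. ¬s, 1
8. ¬r, 1
Accessibility: 0R1
Branch closes: s and ¬s both at 1.
All branches of the negation close; one closing branch shown above.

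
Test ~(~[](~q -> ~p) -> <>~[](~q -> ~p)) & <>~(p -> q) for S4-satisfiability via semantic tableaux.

1. ~(~[](~q -> ~p) -> <>~[](~q -> ~p)) & <>~(p -> q), 0
2. ~(~[](~q -> ~p) -> <>~[](~q -> ~p)), 0
3. <>~(p -> q), 0
4. ~[](~q -> ~p), 0
5. ~<>~[](~q -> ~p), 0
6. [](~q -> ~p), 0
7. ~q -> ~p, 0
8. ~p, 0
9. ~(p -> q), 1
10. p, 1
11. ~q, 1
12. [](~q -> ~p), 1
13. ~q -> ~p, 1
14. ~p, 1
Accessibility: 0R0, 0R1, 1R1
Branch closes: p and ~p both at 1.
Every branch closes; the branch above is one of them.

No, unsatisfiable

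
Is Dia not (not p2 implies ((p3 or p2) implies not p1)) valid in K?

No, not valid

Tableau for the negation not Dia not (not p2 implies ((p3 or p2) implies not p1)):
1. not Dia not (not p2 implies ((p3 or p2) implies not p1)), w0
The negation has an open branch (countermodel exists).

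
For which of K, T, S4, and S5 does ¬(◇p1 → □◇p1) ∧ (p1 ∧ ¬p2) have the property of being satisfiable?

K, T, S4

S5-tableau for the formula:
1. ¬(◇p1 → □◇p1) ∧ (p1 ∧ ¬p2), w0
2. ¬(◇p1 → □◇p1), w0   [∧-rule on 1]
3. p1 ∧ ¬p2, w0   [∧-rule on 1]
4. ◇p1, w0   [¬→-rule on 2]
5. ¬□◇p1, w0   [¬→-rule on 2]
6. p1, w0   [∧-rule on 3]
7. ¬p2, w0   [∧-rule on 3]
8. p1, w1   [◇-rule on 4: fresh world w1, w0Rw1]
9. ¬◇p1, w2   [¬□-rule on 5: fresh world w2, w0Rw2]
10. ¬p1, w0   [¬◇-rule on 9 via w2Rw0]
Accessibility: w0Rw0, w0Rw1, w0Rw2, w1Rw0, w1Rw1, w1Rw2, w2Rw0, w2Rw1, w2Rw2
Branch closes: p1 and ¬p1 both at w0.
Every branch closes (one shown): unsatisfiable in S5.
S4-tableau for the formula:
1. ¬(◇p1 → □◇p1) ∧ (p1 ∧ ¬p2), w0
2. ¬(◇p1 → □◇p1), w0   [∧-rule on 1]
3. p1 ∧ ¬p2, w0   [∧-rule on 1]
4. ◇p1, w0   [¬→-rule on 2]
5. ¬□◇p1, w0   [¬→-rule on 2]
6. p1, w0   [∧-rule on 3]
7. ¬p2, w0   [∧-rule on 3]
8. p1, w1   [◇-rule on 4: fresh world w1, w0Rw1]
9. ¬◇p1, w2   [¬□-rule on 5: fresh world w2, w0Rw2]
10. ¬p1, w2   [¬◇-rule on 9 via w2Rw2]
Accessibility: w0Rw0, w0Rw1, w0Rw2, w1Rw1, w2Rw2
Complete open branch: satisfiable in S4, hence also in K, T (this S4-model is also a K-model and a T-model).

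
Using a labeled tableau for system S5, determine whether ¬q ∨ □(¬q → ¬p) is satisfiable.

Yes, satisfiable

1. ¬q ∨ □(¬q → ¬p), w0
2. □(¬q → ¬p), w0
3. ¬q → ¬p, w0
4. ¬p, w0
Accessibility: w0Rw0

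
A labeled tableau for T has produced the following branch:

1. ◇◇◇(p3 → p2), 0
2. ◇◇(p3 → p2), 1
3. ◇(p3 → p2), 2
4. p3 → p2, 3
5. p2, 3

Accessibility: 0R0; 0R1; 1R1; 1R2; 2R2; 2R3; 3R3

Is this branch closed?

Open

No world carries both an atom and its negation.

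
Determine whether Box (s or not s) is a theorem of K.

Tableau for the negation not Box (s or not s):
1. not Box (s or not s), w0
2. not (s or not s), w1
3. not s, w1
4. s, w1
Accessibility: w0Rw1
Branch closes: s and not s both at w1.
Every branch of the negation's tableau closes; the branch above is one of them.

Valid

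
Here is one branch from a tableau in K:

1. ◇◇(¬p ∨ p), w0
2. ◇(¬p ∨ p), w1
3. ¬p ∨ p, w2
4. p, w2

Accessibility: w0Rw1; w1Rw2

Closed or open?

Not closed

There is no literal clash: for every atom and world, at most one sign appears.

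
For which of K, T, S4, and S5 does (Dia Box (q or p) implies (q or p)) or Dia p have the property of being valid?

S5

S4-tableau for the negation not ((Dia Box (q or p) implies (q or p)) or Dia p):
1. not ((Dia Box (q or p) implies (q or p)) or Dia p), u
2. not (Dia Box (q or p) implies (q or p)), u
3. not Dia p, u
4. Dia Box (q or p), u
5. not (q or p), u
6. not q, u
7. not p, u
8. Box (q or p), v
9. not p, v
10. q or p, v
11. q, v
Accessibility: uRu, uRv, vRv
Complete open branch: countermodel on an S4-frame, so not valid in S4, nor in K, T (the same frame is also a K-frame and a T-frame).
S5-tableau for the negation not ((Dia Box (q or p) implies (q or p)) or Dia p):
1. not ((Dia Box (q or p) implies (q or p)) or Dia p), u
2. not (Dia Box (q or p) implies (q or p)), u
3. not Dia p, u
4. Dia Box (q or p), u
5. not (q or p), u
6. not q, u
7. not p, u
8. Box (q or p), v
9. not p, v
10. q or p, u
11. q or p, v
12. p, u
Accessibility: uRu, uRv, vRu, vRv
Branch closes: p and not p both at u.
Every branch closes (one shown): valid in S5.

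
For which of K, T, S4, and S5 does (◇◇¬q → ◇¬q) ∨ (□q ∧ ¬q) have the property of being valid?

S4-tableau for the negation ¬((◇◇¬q → ◇¬q) ∨ (□q ∧ ¬q)):
1. ¬((◇◇¬q → ◇¬q) ∨ (□q ∧ ¬q)), u
2. ¬(◇◇¬q → ◇¬q), u
3. ¬(□q ∧ ¬q), u
4. ◇◇¬q, u
5. ¬◇¬q, u
6. q, u
7. ◇¬q, v
8. q, v
9. ¬q, w
10. q, w
Accessibility: uRu, uRv, uRw, vRv, vRw, wRw
Branch closes: q and ¬q both at w.
Every branch closes (one shown): valid in S4, hence also in S5 (every theorem of S4 is a theorem of S5).
T-tableau for the negation ¬((◇◇¬q → ◇¬q) ∨ (□q ∧ ¬q)):
1. ¬((◇◇¬q → ◇¬q) ∨ (□q ∧ ¬q)), u
2. ¬(◇◇¬q → ◇¬q), u
3. ¬(□q ∧ ¬q), u
4. ◇◇¬q, u
5. ¬◇¬q, u
6. q, u
7. ◇¬q, v
8. q, v
9. ¬q, w
Accessibility: uRu, uRv, vRv, vRw, wRw
Complete open branch: countermodel on a T-frame, so not valid in T, nor in K (the same frame is also a K-frame).

S4, S5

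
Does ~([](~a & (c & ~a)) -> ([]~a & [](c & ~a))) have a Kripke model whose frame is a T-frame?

Unsatisfiable

1. ~([](~a & (c & ~a)) -> ([]~a & [](c & ~a))), w0
2. [](~a & (c & ~a)), w0   [~->-rule on 1]
3. ~([]~a & [](c & ~a)), w0   [~->-rule on 1]
4. ~a & (c & ~a), w0   [[]-rule on 2 via w0Rw0]
5. ~a, w0   [&-rule on 4]
6. c & ~a, w0   [&-rule on 4]
7. c, w0   [&-rule on 6]
8. ~[](c & ~a), w0   [~&-rule on 3 (branches; this branch)]
9. ~(c & ~a), w1   [~[]-rule on 8: fresh world w1, w0Rw1]
10. ~a & (c & ~a), w1   [[]-rule on 2 via w0Rw1]
11. ~a, w1   [&-rule on 10]
12. c & ~a, w1   [&-rule on 10]
13. c, w1   [&-rule on 12]
14. a, w1   [~&-rule on 9 (branches; this branch)]
Accessibility: w0Rw0, w0Rw1, w1Rw1
Branch closes: a and ~a both at w1.
All branches of the tableau close; one closing branch shown above.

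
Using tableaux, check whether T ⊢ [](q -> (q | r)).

Tableau for the negation ~[](q -> (q | r)):
1. ~[](q -> (q | r)), w0
2. ~(q -> (q | r)), w1
3. q, w1
4. ~(q | r), w1
5. ~q, w1
6. ~r, w1
Accessibility: w0Rw0, w0Rw1, w1Rw1
Branch closes: q and ~q both at w1.
All branches of the negation close; one closing branch shown above.

Valid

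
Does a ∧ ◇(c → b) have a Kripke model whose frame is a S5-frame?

Satisfiable

1. a ∧ ◇(c → b), w0
2. a, w0
3. ◇(c → b), w0
4. c → b, w1
5. b, w1
Accessibility: w0Rw0, w0Rw1, w1Rw0, w1Rw1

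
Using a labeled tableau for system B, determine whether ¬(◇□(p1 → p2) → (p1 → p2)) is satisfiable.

1. ¬(◇□(p1 → p2) → (p1 → p2)), 0
2. ◇□(p1 → p2), 0   [¬→-rule on 1]
3. ¬(p1 → p2), 0   [¬→-rule on 1]
4. p1, 0   [¬→-rule on 3]
5. ¬p2, 0   [¬→-rule on 3]
6. □(p1 → p2), 1   [◇-rule on 2: fresh world 1, 0R1]
7. p1 → p2, 0   [□-rule on 6 via 1R0]
8. p1 → p2, 1   [□-rule on 6 via 1R1]
9. p2, 0   [→-rule on 7 (branches; this branch)]
Accessibility: 0R0, 0R1, 1R0, 1R1
Branch closes: p2 and ¬p2 both at 0.
(One branch shown.) All branches close.

No, unsatisfiable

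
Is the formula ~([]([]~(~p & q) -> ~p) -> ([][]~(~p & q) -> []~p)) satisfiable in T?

1. ~([]([]~(~p & q) -> ~p) -> ([][]~(~p & q) -> []~p)), w0
2. []([]~(~p & q) -> ~p), w0
3. ~([][]~(~p & q) -> []~p), w0
4. [][]~(~p & q), w0
5. ~[]~p, w0
6. []~(~p & q) -> ~p, w0
7. []~(~p & q), w0
8. ~(~p & q), w0
9. ~[]~(~p & q), w0
10. ~q, w0
11. p, w1
12. []~(~p & q) -> ~p, w1
13. []~(~p & q), w1
14. ~(~p & q), w1
15. ~[]~(~p & q), w1
16. ~q, w1
17. ~p & q, w2
18. ~p, w2
19. q, w2
20. []~(~p & q) -> ~p, w2
21. []~(~p & q), w2
22. ~(~p & q), w2
23. ~q, w2
Accessibility: w0Rw0, w0Rw1, w0Rw2, w1Rw1, w2Rw2
Branch closes: q and ~q both at w2.
Every branch closes; the branch above is one of them.

No, unsatisfiable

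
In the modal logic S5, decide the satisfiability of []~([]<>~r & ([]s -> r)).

Yes, satisfiable

1. []~([]<>~r & ([]s -> r)), w0
2. ~([]<>~r & ([]s -> r)), w0   [[]-rule on 1 via w0Rw0]
3. ~([]s -> r), w0   [~&-rule on 2 (branches; this branch)]
4. []s, w0   [~->-rule on 3]
5. ~r, w0   [~->-rule on 3]
6. s, w0   [[]-rule on 4 via w0Rw0]
Accessibility: w0Rw0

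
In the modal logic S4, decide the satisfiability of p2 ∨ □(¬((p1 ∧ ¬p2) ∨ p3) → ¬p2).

Satisfiable

1. p2 ∨ □(¬((p1 ∧ ¬p2) ∨ p3) → ¬p2), w0
2. □(¬((p1 ∧ ¬p2) ∨ p3) → ¬p2), w0
3. ¬((p1 ∧ ¬p2) ∨ p3) → ¬p2, w0
4. ¬p2, w0
Accessibility: w0Rw0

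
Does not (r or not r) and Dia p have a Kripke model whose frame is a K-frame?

Unsatisfiable (every branch closes)

1. not (r or not r) and Dia p, u
2. not (r or not r), u   [and-rule on 1]
3. Dia p, u   [and-rule on 1]
4. not r, u   [neg-or-rule on 2]
5. r, u   [neg-or-rule on 2]
Branch closes: r and not r both at u.
(One branch shown.) All branches close.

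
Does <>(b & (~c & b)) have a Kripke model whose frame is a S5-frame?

Satisfiable

1. <>(b & (~c & b)), 0
2. b & (~c & b), 1
3. b, 1
4. ~c & b, 1
5. ~c, 1
Accessibility: 0R0, 0R1, 1R0, 1R1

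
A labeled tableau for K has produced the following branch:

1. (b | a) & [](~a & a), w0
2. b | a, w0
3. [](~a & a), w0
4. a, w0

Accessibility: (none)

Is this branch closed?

No, open

No atom appears with both signs at the same world.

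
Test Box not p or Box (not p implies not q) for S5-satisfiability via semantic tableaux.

Satisfiable

1. Box not p or Box (not p implies not q), w0
2. Box (not p implies not q), w0   [or-rule on 1 (branches; this branch)]
3. not p implies not q, w0   [Box-rule on 2 via w0Rw0]
4. not q, w0   [implies-rule on 3 (branches; this branch)]
Accessibility: w0Rw0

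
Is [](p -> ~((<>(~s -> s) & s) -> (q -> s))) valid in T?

Tableau for the negation ~[](p -> ~((<>(~s -> s) & s) -> (q -> s))):
1. ~[](p -> ~((<>(~s -> s) & s) -> (q -> s))), w0
2. ~(p -> ~((<>(~s -> s) & s) -> (q -> s))), w1
3. p, w1
4. (<>(~s -> s) & s) -> (q -> s), w1
5. q -> s, w1
6. s, w1
Accessibility: w0Rw0, w0Rw1, w1Rw1
The negation has an open branch (countermodel exists).

Invalid (countermodel exists)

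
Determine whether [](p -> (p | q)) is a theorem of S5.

Tableau for the negation ~[](p -> (p | q)):
1. ~[](p -> (p | q)), 0
2. ~(p -> (p | q)), 1   [~[]-rule on 1: fresh world 1, 0R1]
3. p, 1   [~->-rule on 2]
4. ~(p | q), 1   [~->-rule on 2]
5. ~p, 1   [~|-rule on 4]
6. ~q, 1   [~|-rule on 4]
Accessibility: 0R0, 0R1, 1R0, 1R1
Branch closes: p and ~p both at 1.
All branches of the negation close; one closing branch shown above.

Valid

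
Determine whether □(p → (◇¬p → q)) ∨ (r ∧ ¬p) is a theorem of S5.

No, not valid

Tableau for the negation ¬(□(p → (◇¬p → q)) ∨ (r ∧ ¬p)):
1. ¬(□(p → (◇¬p → q)) ∨ (r ∧ ¬p)), 0
2. ¬□(p → (◇¬p → q)), 0   [¬∨-rule on 1]
3. ¬(r ∧ ¬p), 0   [¬∨-rule on 1]
4. p, 0   [¬∧-rule on 3 (branches; this branch)]
5. ¬(p → (◇¬p → q)), 1   [¬□-rule on 2: fresh world 1, 0R1]
6. p, 1   [¬→-rule on 5]
7. ¬(◇¬p → q), 1   [¬→-rule on 5]
8. ◇¬p, 1   [¬→-rule on 7]
9. ¬q, 1   [¬→-rule on 7]
10. ¬p, 2   [◇-rule on 8: fresh world 2, 1R2]
Accessibility: 0R0, 0R1, 0R2, 1R0, 1R1, 1R2, 2R0, 2R1, 2R2
The negation has an open branch (countermodel exists).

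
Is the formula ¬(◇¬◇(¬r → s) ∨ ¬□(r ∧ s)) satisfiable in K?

1. ¬(◇¬◇(¬r → s) ∨ ¬□(r ∧ s)), 0
2. ¬◇¬◇(¬r → s), 0
3. □(r ∧ s), 0

Satisfiable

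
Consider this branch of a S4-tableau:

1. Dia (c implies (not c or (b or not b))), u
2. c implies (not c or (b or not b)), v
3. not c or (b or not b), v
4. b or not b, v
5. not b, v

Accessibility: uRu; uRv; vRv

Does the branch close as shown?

No atom appears with both signs at the same world.

Open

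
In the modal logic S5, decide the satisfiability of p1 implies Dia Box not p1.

1. p1 implies Dia Box not p1, w0
2. Dia Box not p1, w0   [implies-rule on 1 (branches; this branch)]
3. Box not p1, w1   [Dia-rule on 2: fresh world w1, w0Rw1]
4. not p1, w0   [Box-rule on 3 via w1Rw0]
5. not p1, w1   [Box-rule on 3 via w1Rw1]
Accessibility: w0Rw0, w0Rw1, w1Rw0, w1Rw1

Yes, satisfiable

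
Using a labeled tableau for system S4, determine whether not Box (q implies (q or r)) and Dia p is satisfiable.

1. not Box (q implies (q or r)) and Dia p, 0
2. not Box (q implies (q or r)), 0
3. Dia p, 0
4. not (q implies (q or r)), 1
5. q, 1
6. not (q or r), 1
7. not q, 1
8. not r, 1
Accessibility: 0R0, 0R1, 1R1
Branch closes: q and not q both at 1.
Every branch closes; the branch above is one of them.

Unsatisfiable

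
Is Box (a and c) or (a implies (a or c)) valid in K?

Valid

Tableau for the negation not (Box (a and c) or (a implies (a or c))):
1. not (Box (a and c) or (a implies (a or c))), 0
2. not Box (a and c), 0   [neg-or-rule on 1]
3. not (a implies (a or c)), 0   [neg-or-rule on 1]
4. a, 0   [neg-implies-rule on 3]
5. not (a or c), 0   [neg-implies-rule on 3]
6. not a, 0   [neg-or-rule on 5]
7. not c, 0   [neg-or-rule on 5]
Branch closes: a and not a both at 0.
Every branch of the negation's tableau closes; the branch above is one of them.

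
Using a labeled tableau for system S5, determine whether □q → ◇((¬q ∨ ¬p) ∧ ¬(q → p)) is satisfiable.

Satisfiable

1. □q → ◇((¬q ∨ ¬p) ∧ ¬(q → p)), w0
2. ◇((¬q ∨ ¬p) ∧ ¬(q → p)), w0   [→-rule on 1 (branches; this branch)]
3. (¬q ∨ ¬p) ∧ ¬(q → p), w1   [◇-rule on 2: fresh world w1, w0Rw1]
4. ¬q ∨ ¬p, w1   [∧-rule on 3]
5. ¬(q → p), w1   [∧-rule on 3]
6. q, w1   [¬→-rule on 5]
7. ¬p, w1   [¬→-rule on 5]
Accessibility: w0Rw0, w0Rw1, w1Rw0, w1Rw1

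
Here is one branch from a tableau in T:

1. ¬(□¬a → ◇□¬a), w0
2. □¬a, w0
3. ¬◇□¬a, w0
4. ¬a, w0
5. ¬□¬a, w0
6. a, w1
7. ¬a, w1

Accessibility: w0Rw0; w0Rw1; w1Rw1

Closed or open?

Both a and ¬a appear at w1.

Closed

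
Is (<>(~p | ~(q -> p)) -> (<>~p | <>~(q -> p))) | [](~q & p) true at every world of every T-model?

Tableau for the negation ~((<>(~p | ~(q -> p)) -> (<>~p | <>~(q -> p))) | [](~q & p)):
1. ~((<>(~p | ~(q -> p)) -> (<>~p | <>~(q -> p))) | [](~q & p)), u
2. ~(<>(~p | ~(q -> p)) -> (<>~p | <>~(q -> p))), u
3. ~[](~q & p), u
4. <>(~p | ~(q -> p)), u
5. ~(<>~p | <>~(q -> p)), u
6. ~<>~p, u
7. ~<>~(q -> p), u
8. p, u
9. q -> p, u
10. ~(~q & p), v
11. p, v
12. q -> p, v
13. q, v
14. ~p | ~(q -> p), w
15. p, w
16. q -> p, w
17. ~(q -> p), w
18. q, w
19. ~p, w
Accessibility: uRu, uRv, uRw, vRv, wRw
Branch closes: p and ~p both at w.
Every branch of the negation's tableau closes; the branch above is one of them.

Valid in T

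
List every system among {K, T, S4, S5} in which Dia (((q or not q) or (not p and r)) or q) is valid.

T, S4, S5

K-tableau for the negation not Dia (((q or not q) or (not p and r)) or q):
1. not Dia (((q or not q) or (not p and r)) or q), w0
Complete open branch: countermodel on a K-frame, so not valid in K.
T-tableau for the negation not Dia (((q or not q) or (not p and r)) or q):
1. not Dia (((q or not q) or (not p and r)) or q), w0
2. not (((q or not q) or (not p and r)) or q), w0   [neg-Dia-rule on 1 via w0Rw0]
3. not ((q or not q) or (not p and r)), w0   [neg-or-rule on 2]
4. not q, w0   [neg-or-rule on 2]
5. not (q or not q), w0   [neg-or-rule on 3]
6. not (not p and r), w0   [neg-or-rule on 3]
7. q, w0   [neg-or-rule on 5]
Accessibility: w0Rw0
Branch closes: q and not q both at w0.
Every branch closes (one shown): valid in T, hence also in S4, S5 (every theorem of T is a theorem of S4 and S5).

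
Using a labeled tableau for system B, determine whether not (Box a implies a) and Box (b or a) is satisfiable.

1. not (Box a implies a) and Box (b or a), w0
2. not (Box a implies a), w0
3. Box (b or a), w0
4. Box a, w0
5. not a, w0
6. b or a, w0
7. a, w0
Accessibility: w0Rw0
Branch closes: a and not a both at w0.
All branches of the tableau close; one closing branch shown above.

No, unsatisfiable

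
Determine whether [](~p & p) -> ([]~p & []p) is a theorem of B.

Valid

Tableau for the negation ~([](~p & p) -> ([]~p & []p)):
1. ~([](~p & p) -> ([]~p & []p)), 0
2. [](~p & p), 0
3. ~([]~p & []p), 0
4. ~p & p, 0
5. ~p, 0
6. p, 0
Accessibility: 0R0
Branch closes: p and ~p both at 0.
Every branch of the negation's tableau closes; the branch above is one of them.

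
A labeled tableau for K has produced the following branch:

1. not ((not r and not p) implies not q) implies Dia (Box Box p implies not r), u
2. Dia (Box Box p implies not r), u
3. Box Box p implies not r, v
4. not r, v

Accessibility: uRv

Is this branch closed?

No world carries both an atom and its negation.

Not closed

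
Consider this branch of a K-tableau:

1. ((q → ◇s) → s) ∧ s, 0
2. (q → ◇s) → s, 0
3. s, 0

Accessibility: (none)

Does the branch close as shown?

There is no literal clash: for every atom and world, at most one sign appears.

Open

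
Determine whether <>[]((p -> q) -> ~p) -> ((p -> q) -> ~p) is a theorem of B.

Valid in B

Tableau for the negation ~(<>[]((p -> q) -> ~p) -> ((p -> q) -> ~p)):
1. ~(<>[]((p -> q) -> ~p) -> ((p -> q) -> ~p)), u
2. <>[]((p -> q) -> ~p), u
3. ~((p -> q) -> ~p), u
4. p -> q, u
5. p, u
6. q, u
7. []((p -> q) -> ~p), v
8. (p -> q) -> ~p, u
9. (p -> q) -> ~p, v
10. ~(p -> q), u
11. ~q, u
Accessibility: uRu, uRv, vRu, vRv
Branch closes: q and ~q both at u.
Every branch of the negation's tableau closes; the branch above is one of them.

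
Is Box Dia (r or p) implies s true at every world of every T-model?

Invalid (countermodel exists)

Tableau for the negation not (Box Dia (r or p) implies s):
1. not (Box Dia (r or p) implies s), u
2. Box Dia (r or p), u
3. not s, u
4. Dia (r or p), u
5. r or p, v
6. Dia (r or p), v
7. p, v
8. r or p, w
9. p, w
Accessibility: uRu, uRv, vRv, vRw, wRw
The negation has an open branch (countermodel exists).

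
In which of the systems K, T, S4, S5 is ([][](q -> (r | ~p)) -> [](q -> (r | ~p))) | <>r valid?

T-tableau for the negation ~(([][](q -> (r | ~p)) -> [](q -> (r | ~p))) | <>r):
1. ~(([][](q -> (r | ~p)) -> [](q -> (r | ~p))) | <>r), u
2. ~([][](q -> (r | ~p)) -> [](q -> (r | ~p))), u
3. ~<>r, u
4. [][](q -> (r | ~p)), u
5. ~[](q -> (r | ~p)), u
6. ~r, u
7. [](q -> (r | ~p)), u
8. q -> (r | ~p), u
9. r | ~p, u
10. ~p, u
11. ~(q -> (r | ~p)), v
12. q, v
13. ~(r | ~p), v
14. ~r, v
15. p, v
16. [](q -> (r | ~p)), v
17. q -> (r | ~p), v
18. r | ~p, v
19. ~p, v
Accessibility: uRu, uRv, vRv
Branch closes: p and ~p both at v.
Every branch closes (one shown): valid in T, hence also in S4, S5 (every theorem of T is a theorem of S4 and S5).
K-tableau for the negation ~(([][](q -> (r | ~p)) -> [](q -> (r | ~p))) | <>r):
1. ~(([][](q -> (r | ~p)) -> [](q -> (r | ~p))) | <>r), u
2. ~([][](q -> (r | ~p)) -> [](q -> (r | ~p))), u
3. ~<>r, u
4. [][](q -> (r | ~p)), u
5. ~[](q -> (r | ~p)), u
6. ~(q -> (r | ~p)), v
7. q, v
8. ~(r | ~p), v
9. ~r, v
10. p, v
11. [](q -> (r | ~p)), v
Accessibility: uRv
Complete open branch: countermodel on a K-frame, so not valid in K.

T, S4, S5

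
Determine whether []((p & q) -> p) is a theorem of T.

Tableau for the negation ~[]((p & q) -> p):
1. ~[]((p & q) -> p), w0
2. ~((p & q) -> p), w1   [~[]-rule on 1: fresh world w1, w0Rw1]
3. p & q, w1   [~->-rule on 2]
4. ~p, w1   [~->-rule on 2]
5. p, w1   [&-rule on 3]
6. q, w1   [&-rule on 3]
Accessibility: w0Rw0, w0Rw1, w1Rw1
Branch closes: p and ~p both at w1.
Every branch of the negation's tableau closes; the branch above is one of them.

Valid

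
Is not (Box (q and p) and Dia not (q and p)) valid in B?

Valid

Tableau for the negation Box (q and p) and Dia not (q and p):
1. Box (q and p) and Dia not (q and p), w0
2. Box (q and p), w0
3. Dia not (q and p), w0
4. q and p, w0
5. q, w0
6. p, w0
7. not (q and p), w1
8. q and p, w1
9. q, w1
10. p, w1
11. not p, w1
Accessibility: w0Rw0, w0Rw1, w1Rw0, w1Rw1
Branch closes: p and not p both at w1.
All branches of the negation close; one closing branch shown above.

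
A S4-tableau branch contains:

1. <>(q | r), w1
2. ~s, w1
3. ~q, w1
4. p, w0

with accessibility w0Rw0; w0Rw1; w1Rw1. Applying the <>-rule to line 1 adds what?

a fresh world w2 with w1Rw2, and q | r at w2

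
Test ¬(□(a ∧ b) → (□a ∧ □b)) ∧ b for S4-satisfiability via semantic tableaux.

1. ¬(□(a ∧ b) → (□a ∧ □b)) ∧ b, 0
2. ¬(□(a ∧ b) → (□a ∧ □b)), 0   [∧-rule on 1]
3. b, 0   [∧-rule on 1]
4. □(a ∧ b), 0   [¬→-rule on 2]
5. ¬(□a ∧ □b), 0   [¬→-rule on 2]
6. a ∧ b, 0   [□-rule on 4 via 0R0]
7. a, 0   [∧-rule on 6]
8. ¬□b, 0   [¬∧-rule on 5 (branches; this branch)]
9. ¬b, 1   [¬□-rule on 8: fresh world 1, 0R1]
10. a ∧ b, 1   [□-rule on 4 via 0R1]
11. a, 1   [∧-rule on 10]
12. b, 1   [∧-rule on 10]
Accessibility: 0R0, 0R1, 1R1
Branch closes: b and ¬b both at 1.
All branches of the tableau close; one closing branch shown above.

No, unsatisfiable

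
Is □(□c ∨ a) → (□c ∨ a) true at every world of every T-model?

Valid in T

Tableau for the negation ¬(□(□c ∨ a) → (□c ∨ a)):
1. ¬(□(□c ∨ a) → (□c ∨ a)), u
2. □(□c ∨ a), u
3. ¬(□c ∨ a), u
4. ¬□c, u
5. ¬a, u
6. □c ∨ a, u
7. □c, u
8. c, u
9. ¬c, v
10. □c ∨ a, v
11. c, v
Accessibility: uRu, uRv, vRv
Branch closes: c and ¬c both at v.
Every branch of the negation's tableau closes; the branch above is one of them.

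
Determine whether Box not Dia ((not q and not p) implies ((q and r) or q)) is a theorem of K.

Tableau for the negation not Box not Dia ((not q and not p) implies ((q and r) or q)):
1. not Box not Dia ((not q and not p) implies ((q and r) or q)), u
2. Dia ((not q and not p) implies ((q and r) or q)), v
3. (not q and not p) implies ((q and r) or q), w
4. (q and r) or q, w
5. q, w
Accessibility: uRv, vRw
The negation has an open branch (countermodel exists).

Invalid (countermodel exists)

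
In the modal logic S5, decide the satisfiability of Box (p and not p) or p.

Satisfiable

1. Box (p and not p) or p, 0
2. p, 0
Accessibility: 0R0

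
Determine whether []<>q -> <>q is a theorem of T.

Tableau for the negation ~([]<>q -> <>q):
1. ~([]<>q -> <>q), u
2. []<>q, u
3. ~<>q, u
4. <>q, u
5. ~q, u
6. q, v
7. <>q, v
8. ~q, v
Accessibility: uRu, uRv, vRv
Branch closes: q and ~q both at v.
All branches of the negation close; one closing branch shown above.

Yes, valid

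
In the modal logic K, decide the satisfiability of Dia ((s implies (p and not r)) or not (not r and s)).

Satisfiable

1. Dia ((s implies (p and not r)) or not (not r and s)), u
2. (s implies (p and not r)) or not (not r and s), v   [Dia-rule on 1: fresh world v, uRv]
3. not (not r and s), v   [or-rule on 2 (branches; this branch)]
4. not s, v   [neg-and-rule on 3 (branches; this branch)]
Accessibility: uRv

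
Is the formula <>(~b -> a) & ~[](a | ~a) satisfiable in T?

No, unsatisfiable

1. <>(~b -> a) & ~[](a | ~a), u
2. <>(~b -> a), u   [&-rule on 1]
3. ~[](a | ~a), u   [&-rule on 1]
4. ~b -> a, v   [<>-rule on 2: fresh world v, uRv]
5. a, v   [->-rule on 4 (branches; this branch)]
6. ~(a | ~a), w   [~[]-rule on 3: fresh world w, uRw]
7. ~a, w   [~|-rule on 6]
8. a, w   [~|-rule on 6]
Accessibility: uRu, uRv, uRw, vRv, wRw
Branch closes: a and ~a both at w.
All branches of the tableau close; one closing branch shown above.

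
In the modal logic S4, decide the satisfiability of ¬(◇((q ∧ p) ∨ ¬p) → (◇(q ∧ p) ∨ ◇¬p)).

1. ¬(◇((q ∧ p) ∨ ¬p) → (◇(q ∧ p) ∨ ◇¬p)), u
2. ◇((q ∧ p) ∨ ¬p), u
3. ¬(◇(q ∧ p) ∨ ◇¬p), u
4. ¬◇(q ∧ p), u
5. ¬◇¬p, u
6. ¬(q ∧ p), u
7. p, u
8. ¬q, u
9. (q ∧ p) ∨ ¬p, v
10. ¬(q ∧ p), v
11. p, v
12. q ∧ p, v
13. q, v
14. ¬p, v
Accessibility: uRu, uRv, vRv
Branch closes: p and ¬p both at v.
All branches of the tableau close; one closing branch shown above.

Unsatisfiable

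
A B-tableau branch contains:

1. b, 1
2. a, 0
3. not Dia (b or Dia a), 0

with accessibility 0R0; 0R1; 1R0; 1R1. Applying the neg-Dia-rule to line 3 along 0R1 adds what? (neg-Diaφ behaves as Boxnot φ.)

neg-Diaφ behaves as Boxnot φ: propagate the negated body to each accessible world.

not (b or Dia a), 1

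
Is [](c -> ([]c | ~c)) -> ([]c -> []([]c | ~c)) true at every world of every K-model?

Yes, valid

Tableau for the negation ~([](c -> ([]c | ~c)) -> ([]c -> []([]c | ~c))):
1. ~([](c -> ([]c | ~c)) -> ([]c -> []([]c | ~c))), u
2. [](c -> ([]c | ~c)), u
3. ~([]c -> []([]c | ~c)), u
4. []c, u
5. ~[]([]c | ~c), u
6. ~([]c | ~c), v
7. ~[]c, v
8. c, v
9. c -> ([]c | ~c), v
10. []c | ~c, v
11. []c, v
12. ~c, w
13. c, w
Accessibility: uRv, vRw
Branch closes: c and ~c both at w.
Every branch of the negation's tableau closes; the branch above is one of them.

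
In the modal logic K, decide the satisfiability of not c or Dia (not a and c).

Satisfiable (open branch found)

1. not c or Dia (not a and c), w0
2. Dia (not a and c), w0
3. not a and c, w1
4. not a, w1
5. c, w1
Accessibility: w0Rw1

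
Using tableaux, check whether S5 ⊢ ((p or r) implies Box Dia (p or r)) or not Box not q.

Tableau for the negation not (((p or r) implies Box Dia (p or r)) or not Box not q):
1. not (((p or r) implies Box Dia (p or r)) or not Box not q), w0
2. not ((p or r) implies Box Dia (p or r)), w0   [neg-or-rule on 1]
3. Box not q, w0   [neg-or-rule on 1]
4. p or r, w0   [neg-implies-rule on 2]
5. not Box Dia (p or r), w0   [neg-implies-rule on 2]
6. not q, w0   [Box-rule on 3 via w0Rw0]
7. r, w0   [or-rule on 4 (branches; this branch)]
8. not Dia (p or r), w1   [neg-Box-rule on 5: fresh world w1, w0Rw1]
9. not q, w1   [Box-rule on 3 via w0Rw1]
10. not (p or r), w0   [neg-Dia-rule on 8 via w1Rw0]
11. not p, w0   [neg-or-rule on 10]
12. not r, w0   [neg-or-rule on 10]
Accessibility: w0Rw0, w0Rw1, w1Rw0, w1Rw1
Branch closes: r and not r both at w0.
Every branch of the negation's tableau closes; the branch above is one of them.

Valid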